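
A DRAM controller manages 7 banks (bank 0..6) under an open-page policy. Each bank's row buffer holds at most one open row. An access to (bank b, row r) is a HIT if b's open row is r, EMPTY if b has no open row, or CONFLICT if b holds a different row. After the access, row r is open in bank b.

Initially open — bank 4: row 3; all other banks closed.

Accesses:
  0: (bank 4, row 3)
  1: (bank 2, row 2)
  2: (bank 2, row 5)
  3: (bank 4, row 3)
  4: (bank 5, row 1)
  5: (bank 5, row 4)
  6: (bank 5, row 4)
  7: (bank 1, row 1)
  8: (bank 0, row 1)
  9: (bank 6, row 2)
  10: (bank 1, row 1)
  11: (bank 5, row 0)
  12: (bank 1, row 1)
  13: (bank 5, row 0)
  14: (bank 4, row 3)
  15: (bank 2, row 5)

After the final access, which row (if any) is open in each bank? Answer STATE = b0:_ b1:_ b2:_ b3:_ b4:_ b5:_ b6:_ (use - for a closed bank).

STATE = b0:1 b1:1 b2:5 b3:- b4:3 b5:0 b6:2

#0 (4,3) H  (was 3)
#1 (2,2) E
#2 (2,5) C  (was 2)
#3 (4,3) H  (was 3)
#4 (5,1) E
#5 (5,4) C  (was 1)
#6 (5,4) H  (was 4)
#7 (1,1) E
#8 (0,1) E
#9 (6,2) E
#10 (1,1) H  (was 1)
#11 (5,0) C  (was 4)
#12 (1,1) H  (was 1)
#13 (5,0) H  (was 0)
#14 (4,3) H  (was 3)
#15 (2,5) H  (was 5)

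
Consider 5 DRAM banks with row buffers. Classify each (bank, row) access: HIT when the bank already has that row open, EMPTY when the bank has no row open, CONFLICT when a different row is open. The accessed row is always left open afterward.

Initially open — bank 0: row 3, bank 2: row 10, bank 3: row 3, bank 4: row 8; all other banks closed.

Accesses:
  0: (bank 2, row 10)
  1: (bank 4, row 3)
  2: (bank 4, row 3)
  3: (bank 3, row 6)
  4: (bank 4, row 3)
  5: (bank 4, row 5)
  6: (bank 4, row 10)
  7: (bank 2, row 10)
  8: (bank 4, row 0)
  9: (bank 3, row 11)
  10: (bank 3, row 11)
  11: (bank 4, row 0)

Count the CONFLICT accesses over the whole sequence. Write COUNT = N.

COUNT = 6

  [0] b2 r10: had r10 ⇒ H
  [1] b4 r3: had r8 ⇒ C
  [2] b4 r3: had r3 ⇒ H
  [3] b3 r6: had r3 ⇒ C
  [4] b4 r3: had r3 ⇒ H
  [5] b4 r5: had r3 ⇒ C
  [6] b4 r10: had r5 ⇒ C
  [7] b2 r10: had r10 ⇒ H
  [8] b4 r0: had r10 ⇒ C
  [9] b3 r11: had r6 ⇒ C
  [10] b3 r11: had r11 ⇒ H
  [11] b4 r0: had r0 ⇒ H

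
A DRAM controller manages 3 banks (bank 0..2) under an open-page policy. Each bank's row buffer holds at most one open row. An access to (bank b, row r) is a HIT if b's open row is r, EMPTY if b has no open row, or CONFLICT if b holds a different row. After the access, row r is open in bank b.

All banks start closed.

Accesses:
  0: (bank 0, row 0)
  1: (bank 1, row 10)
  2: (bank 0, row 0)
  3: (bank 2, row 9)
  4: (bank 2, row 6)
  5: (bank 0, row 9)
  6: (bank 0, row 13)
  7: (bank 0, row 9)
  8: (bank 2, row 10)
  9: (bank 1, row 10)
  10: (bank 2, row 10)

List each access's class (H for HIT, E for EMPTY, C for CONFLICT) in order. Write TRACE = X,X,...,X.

TRACE = E,E,H,E,C,C,C,C,C,H,H

  [0] b0 r0: no row ⇒ E
  [1] b1 r10: no row ⇒ E
  [2] b0 r0: had r0 ⇒ H
  [3] b2 r9: no row ⇒ E
  [4] b2 r6: had r9 ⇒ C
  [5] b0 r9: had r0 ⇒ C
  [6] b0 r13: had r9 ⇒ C
  [7] b0 r9: had r13 ⇒ C
  [8] b2 r10: had r6 ⇒ C
  [9] b1 r10: had r10 ⇒ H
  [10] b2 r10: had r10 ⇒ H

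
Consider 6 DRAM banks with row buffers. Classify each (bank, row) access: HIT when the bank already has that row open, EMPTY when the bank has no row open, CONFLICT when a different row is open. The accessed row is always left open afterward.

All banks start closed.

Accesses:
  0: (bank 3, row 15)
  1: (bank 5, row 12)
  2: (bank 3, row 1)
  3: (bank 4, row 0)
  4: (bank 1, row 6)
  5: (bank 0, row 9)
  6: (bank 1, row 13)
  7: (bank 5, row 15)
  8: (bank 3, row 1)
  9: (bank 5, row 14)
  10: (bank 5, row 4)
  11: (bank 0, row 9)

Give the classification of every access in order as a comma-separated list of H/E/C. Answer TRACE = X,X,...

TRACE = E,E,C,E,E,E,C,C,H,C,C,H

step 0: bank3 None->15 [EMPTY]
step 1: bank5 None->12 [EMPTY]
step 2: bank3 15->1 [CONFLICT]
step 3: bank4 None->0 [EMPTY]
step 4: bank1 None->6 [EMPTY]
step 5: bank0 None->9 [EMPTY]
step 6: bank1 6->13 [CONFLICT]
step 7: bank5 12->15 [CONFLICT]
step 8: bank3 1->1 [HIT]
step 9: bank5 15->14 [CONFLICT]
step 10: bank5 14->4 [CONFLICT]
step 11: bank0 9->9 [HIT]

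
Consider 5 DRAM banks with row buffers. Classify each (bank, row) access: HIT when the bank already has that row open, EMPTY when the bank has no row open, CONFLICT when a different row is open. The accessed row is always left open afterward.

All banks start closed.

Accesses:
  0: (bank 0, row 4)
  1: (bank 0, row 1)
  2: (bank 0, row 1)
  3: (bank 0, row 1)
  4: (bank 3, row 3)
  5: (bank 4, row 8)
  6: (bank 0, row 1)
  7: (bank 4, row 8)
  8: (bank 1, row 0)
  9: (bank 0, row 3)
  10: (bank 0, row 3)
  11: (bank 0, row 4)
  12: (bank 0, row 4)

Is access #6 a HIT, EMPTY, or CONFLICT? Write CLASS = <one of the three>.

CLASS = HIT

#0 (0,4) E
#1 (0,1) C  (was 4)
#2 (0,1) H  (was 1)
#3 (0,1) H  (was 1)
#4 (3,3) E
#5 (4,8) E
#6 (0,1) H  (was 1)
#7 (4,8) H  (was 8)
#8 (1,0) E
#9 (0,3) C  (was 1)
#10 (0,3) H  (was 3)
#11 (0,4) C  (was 3)
#12 (0,4) H  (was 4)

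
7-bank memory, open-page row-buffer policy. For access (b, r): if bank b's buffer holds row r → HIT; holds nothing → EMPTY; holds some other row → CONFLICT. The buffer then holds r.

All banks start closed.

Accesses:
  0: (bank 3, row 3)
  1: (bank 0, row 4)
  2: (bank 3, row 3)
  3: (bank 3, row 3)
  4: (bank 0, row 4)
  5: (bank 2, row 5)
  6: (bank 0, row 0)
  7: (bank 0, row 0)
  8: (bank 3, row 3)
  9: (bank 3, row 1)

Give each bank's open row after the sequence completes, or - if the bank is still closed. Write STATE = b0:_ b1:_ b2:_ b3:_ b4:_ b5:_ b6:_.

STATE = b0:0 b1:- b2:5 b3:1 b4:- b5:- b6:-

#0 (3,3) E
#1 (0,4) E
#2 (3,3) H  (was 3)
#3 (3,3) H  (was 3)
#4 (0,4) H  (was 4)
#5 (2,5) E
#6 (0,0) C  (was 4)
#7 (0,0) H  (was 0)
#8 (3,3) H  (was 3)
#9 (3,1) C  (was 3)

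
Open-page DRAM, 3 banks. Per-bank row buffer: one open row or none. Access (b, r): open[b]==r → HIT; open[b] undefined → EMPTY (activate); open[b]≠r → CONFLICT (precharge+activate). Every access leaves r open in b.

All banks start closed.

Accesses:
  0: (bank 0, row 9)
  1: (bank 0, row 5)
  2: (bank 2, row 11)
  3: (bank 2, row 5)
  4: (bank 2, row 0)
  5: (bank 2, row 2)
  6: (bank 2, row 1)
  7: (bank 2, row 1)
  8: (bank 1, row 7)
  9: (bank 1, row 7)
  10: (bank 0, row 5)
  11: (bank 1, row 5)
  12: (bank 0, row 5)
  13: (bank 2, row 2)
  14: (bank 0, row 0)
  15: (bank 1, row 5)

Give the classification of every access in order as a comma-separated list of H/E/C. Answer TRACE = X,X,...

step 0: bank0 None->9 [EMPTY]
step 1: bank0 9->5 [CONFLICT]
step 2: bank2 None->11 [EMPTY]
step 3: bank2 11->5 [CONFLICT]
step 4: bank2 5->0 [CONFLICT]
step 5: bank2 0->2 [CONFLICT]
step 6: bank2 2->1 [CONFLICT]
step 7: bank2 1->1 [HIT]
step 8: bank1 None->7 [EMPTY]
step 9: bank1 7->7 [HIT]
step 10: bank0 5->5 [HIT]
step 11: bank1 7->5 [CONFLICT]
step 12: bank0 5->5 [HIT]
step 13: bank2 1->2 [CONFLICT]
step 14: bank0 5->0 [CONFLICT]
step 15: bank1 5->5 [HIT]

TRACE = E,C,E,C,C,C,C,H,E,H,H,C,H,C,C,H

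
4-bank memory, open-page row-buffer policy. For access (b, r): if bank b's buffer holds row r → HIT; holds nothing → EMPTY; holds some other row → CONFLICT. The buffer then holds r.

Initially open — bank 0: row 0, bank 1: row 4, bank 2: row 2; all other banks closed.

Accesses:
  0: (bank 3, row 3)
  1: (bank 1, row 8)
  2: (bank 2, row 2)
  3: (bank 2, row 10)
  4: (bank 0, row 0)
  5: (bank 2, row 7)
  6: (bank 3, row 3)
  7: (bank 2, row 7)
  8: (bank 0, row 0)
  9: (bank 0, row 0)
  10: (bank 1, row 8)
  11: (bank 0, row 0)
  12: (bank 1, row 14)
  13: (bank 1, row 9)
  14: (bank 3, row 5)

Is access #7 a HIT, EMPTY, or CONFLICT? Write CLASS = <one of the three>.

CLASS = HIT

#0 (3,3) E
#1 (1,8) C  (was 4)
#2 (2,2) H  (was 2)
#3 (2,10) C  (was 2)
#4 (0,0) H  (was 0)
#5 (2,7) C  (was 10)
#6 (3,3) H  (was 3)
#7 (2,7) H  (was 7)
#8 (0,0) H  (was 0)
#9 (0,0) H  (was 0)
#10 (1,8) H  (was 8)
#11 (0,0) H  (was 0)
#12 (1,14) C  (was 8)
#13 (1,9) C  (was 14)
#14 (3,5) C  (was 3)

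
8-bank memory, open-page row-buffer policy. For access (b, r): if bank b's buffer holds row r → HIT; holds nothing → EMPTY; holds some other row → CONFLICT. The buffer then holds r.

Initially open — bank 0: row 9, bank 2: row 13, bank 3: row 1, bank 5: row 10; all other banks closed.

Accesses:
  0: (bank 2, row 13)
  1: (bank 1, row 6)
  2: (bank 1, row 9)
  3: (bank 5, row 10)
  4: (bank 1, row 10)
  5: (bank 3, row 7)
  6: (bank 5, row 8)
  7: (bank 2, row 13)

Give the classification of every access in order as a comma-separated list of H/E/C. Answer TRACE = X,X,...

TRACE = H,E,C,H,C,C,C,H

step 0: bank2 13->13 [HIT]
step 1: bank1 None->6 [EMPTY]
step 2: bank1 6->9 [CONFLICT]
step 3: bank5 10->10 [HIT]
step 4: bank1 9->10 [CONFLICT]
step 5: bank3 1->7 [CONFLICT]
step 6: bank5 10->8 [CONFLICT]
step 7: bank2 13->13 [HIT]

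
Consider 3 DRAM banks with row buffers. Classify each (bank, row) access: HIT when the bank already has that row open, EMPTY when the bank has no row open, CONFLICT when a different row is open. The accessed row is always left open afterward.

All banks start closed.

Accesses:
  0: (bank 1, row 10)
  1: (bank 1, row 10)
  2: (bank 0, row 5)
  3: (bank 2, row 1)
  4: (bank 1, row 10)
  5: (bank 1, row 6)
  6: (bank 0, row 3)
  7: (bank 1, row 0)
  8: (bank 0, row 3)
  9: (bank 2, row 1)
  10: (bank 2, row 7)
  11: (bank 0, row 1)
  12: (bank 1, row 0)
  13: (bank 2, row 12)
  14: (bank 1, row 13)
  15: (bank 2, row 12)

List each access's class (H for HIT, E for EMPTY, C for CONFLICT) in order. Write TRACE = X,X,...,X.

step 0: bank1 None->10 [EMPTY]
step 1: bank1 10->10 [HIT]
step 2: bank0 None->5 [EMPTY]
step 3: bank2 None->1 [EMPTY]
step 4: bank1 10->10 [HIT]
step 5: bank1 10->6 [CONFLICT]
step 6: bank0 5->3 [CONFLICT]
step 7: bank1 6->0 [CONFLICT]
step 8: bank0 3->3 [HIT]
step 9: bank2 1->1 [HIT]
step 10: bank2 1->7 [CONFLICT]
step 11: bank0 3->1 [CONFLICT]
step 12: bank1 0->0 [HIT]
step 13: bank2 7->12 [CONFLICT]
step 14: bank1 0->13 [CONFLICT]
step 15: bank2 12->12 [HIT]

TRACE = E,H,E,E,H,C,C,C,H,H,C,C,H,C,C,H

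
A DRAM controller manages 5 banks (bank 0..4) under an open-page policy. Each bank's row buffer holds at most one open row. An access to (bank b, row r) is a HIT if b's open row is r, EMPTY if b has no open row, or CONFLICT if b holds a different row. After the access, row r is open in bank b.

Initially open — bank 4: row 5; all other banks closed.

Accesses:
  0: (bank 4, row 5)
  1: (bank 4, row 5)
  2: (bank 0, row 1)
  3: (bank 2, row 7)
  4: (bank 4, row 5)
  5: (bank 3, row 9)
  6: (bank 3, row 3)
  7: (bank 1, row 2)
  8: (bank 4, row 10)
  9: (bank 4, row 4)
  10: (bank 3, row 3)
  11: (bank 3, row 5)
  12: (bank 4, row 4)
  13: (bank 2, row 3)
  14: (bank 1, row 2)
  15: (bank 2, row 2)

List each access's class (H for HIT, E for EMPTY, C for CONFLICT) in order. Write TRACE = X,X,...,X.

#0 (4,5) H  (was 5)
#1 (4,5) H  (was 5)
#2 (0,1) E
#3 (2,7) E
#4 (4,5) H  (was 5)
#5 (3,9) E
#6 (3,3) C  (was 9)
#7 (1,2) E
#8 (4,10) C  (was 5)
#9 (4,4) C  (was 10)
#10 (3,3) H  (was 3)
#11 (3,5) C  (was 3)
#12 (4,4) H  (was 4)
#13 (2,3) C  (was 7)
#14 (1,2) H  (was 2)
#15 (2,2) C  (was 3)

TRACE = H,H,E,E,H,E,C,E,C,C,H,C,H,C,H,C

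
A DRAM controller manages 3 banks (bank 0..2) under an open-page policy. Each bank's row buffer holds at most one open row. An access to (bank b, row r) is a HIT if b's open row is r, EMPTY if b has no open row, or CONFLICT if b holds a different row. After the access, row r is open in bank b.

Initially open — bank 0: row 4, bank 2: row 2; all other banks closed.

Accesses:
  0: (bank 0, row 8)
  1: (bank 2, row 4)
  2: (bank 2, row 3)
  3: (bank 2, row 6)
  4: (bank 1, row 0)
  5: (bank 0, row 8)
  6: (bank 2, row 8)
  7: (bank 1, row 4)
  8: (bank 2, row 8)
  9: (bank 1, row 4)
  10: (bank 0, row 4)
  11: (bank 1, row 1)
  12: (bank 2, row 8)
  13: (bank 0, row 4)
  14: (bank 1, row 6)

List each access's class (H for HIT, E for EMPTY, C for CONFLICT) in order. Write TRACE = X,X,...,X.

#0 (0,8) C  (was 4)
#1 (2,4) C  (was 2)
#2 (2,3) C  (was 4)
#3 (2,6) C  (was 3)
#4 (1,0) E
#5 (0,8) H  (was 8)
#6 (2,8) C  (was 6)
#7 (1,4) C  (was 0)
#8 (2,8) H  (was 8)
#9 (1,4) H  (was 4)
#10 (0,4) C  (was 8)
#11 (1,1) C  (was 4)
#12 (2,8) H  (was 8)
#13 (0,4) H  (was 4)
#14 (1,6) C  (was 1)

TRACE = C,C,C,C,E,H,C,C,H,H,C,C,H,H,C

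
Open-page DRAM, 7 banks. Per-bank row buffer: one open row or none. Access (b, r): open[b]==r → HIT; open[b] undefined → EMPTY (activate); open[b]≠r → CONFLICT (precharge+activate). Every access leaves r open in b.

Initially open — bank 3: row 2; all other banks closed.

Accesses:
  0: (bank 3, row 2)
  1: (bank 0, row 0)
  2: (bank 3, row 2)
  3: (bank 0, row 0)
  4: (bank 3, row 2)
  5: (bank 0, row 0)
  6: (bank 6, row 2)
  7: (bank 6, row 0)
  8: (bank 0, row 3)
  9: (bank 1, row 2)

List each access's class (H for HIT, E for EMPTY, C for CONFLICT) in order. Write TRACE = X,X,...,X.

  [0] b3 r2: had r2 ⇒ H
  [1] b0 r0: no row ⇒ E
  [2] b3 r2: had r2 ⇒ H
  [3] b0 r0: had r0 ⇒ H
  [4] b3 r2: had r2 ⇒ H
  [5] b0 r0: had r0 ⇒ H
  [6] b6 r2: no row ⇒ E
  [7] b6 r0: had r2 ⇒ C
  [8] b0 r3: had r0 ⇒ C
  [9] b1 r2: no row ⇒ E

TRACE = H,E,H,H,H,H,E,C,C,E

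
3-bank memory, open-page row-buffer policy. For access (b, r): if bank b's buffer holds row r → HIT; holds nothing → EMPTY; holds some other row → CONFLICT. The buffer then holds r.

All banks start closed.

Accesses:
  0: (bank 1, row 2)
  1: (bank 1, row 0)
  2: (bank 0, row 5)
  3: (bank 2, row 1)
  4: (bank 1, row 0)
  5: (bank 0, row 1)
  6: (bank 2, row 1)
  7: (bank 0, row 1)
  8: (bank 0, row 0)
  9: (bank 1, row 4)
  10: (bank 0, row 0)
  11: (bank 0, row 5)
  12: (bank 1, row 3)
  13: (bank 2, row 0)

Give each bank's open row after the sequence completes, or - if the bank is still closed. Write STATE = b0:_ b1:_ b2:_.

#0 (1,2) E
#1 (1,0) C  (was 2)
#2 (0,5) E
#3 (2,1) E
#4 (1,0) H  (was 0)
#5 (0,1) C  (was 5)
#6 (2,1) H  (was 1)
#7 (0,1) H  (was 1)
#8 (0,0) C  (was 1)
#9 (1,4) C  (was 0)
#10 (0,0) H  (was 0)
#11 (0,5) C  (was 0)
#12 (1,3) C  (was 4)
#13 (2,0) C  (was 1)

STATE = b0:5 b1:3 b2:0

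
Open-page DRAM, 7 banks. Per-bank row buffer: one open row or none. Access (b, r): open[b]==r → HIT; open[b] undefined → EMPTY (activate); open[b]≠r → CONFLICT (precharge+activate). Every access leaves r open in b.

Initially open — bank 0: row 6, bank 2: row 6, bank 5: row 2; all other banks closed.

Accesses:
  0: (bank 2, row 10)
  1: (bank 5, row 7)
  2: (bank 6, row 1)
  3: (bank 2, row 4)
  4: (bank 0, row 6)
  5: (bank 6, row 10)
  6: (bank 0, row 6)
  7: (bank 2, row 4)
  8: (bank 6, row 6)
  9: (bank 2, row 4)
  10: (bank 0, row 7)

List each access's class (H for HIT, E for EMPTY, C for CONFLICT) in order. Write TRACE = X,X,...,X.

#0 (2,10) C  (was 6)
#1 (5,7) C  (was 2)
#2 (6,1) E
#3 (2,4) C  (was 10)
#4 (0,6) H  (was 6)
#5 (6,10) C  (was 1)
#6 (0,6) H  (was 6)
#7 (2,4) H  (was 4)
#8 (6,6) C  (was 10)
#9 (2,4) H  (was 4)
#10 (0,7) C  (was 6)

TRACE = C,C,E,C,H,C,H,H,C,H,C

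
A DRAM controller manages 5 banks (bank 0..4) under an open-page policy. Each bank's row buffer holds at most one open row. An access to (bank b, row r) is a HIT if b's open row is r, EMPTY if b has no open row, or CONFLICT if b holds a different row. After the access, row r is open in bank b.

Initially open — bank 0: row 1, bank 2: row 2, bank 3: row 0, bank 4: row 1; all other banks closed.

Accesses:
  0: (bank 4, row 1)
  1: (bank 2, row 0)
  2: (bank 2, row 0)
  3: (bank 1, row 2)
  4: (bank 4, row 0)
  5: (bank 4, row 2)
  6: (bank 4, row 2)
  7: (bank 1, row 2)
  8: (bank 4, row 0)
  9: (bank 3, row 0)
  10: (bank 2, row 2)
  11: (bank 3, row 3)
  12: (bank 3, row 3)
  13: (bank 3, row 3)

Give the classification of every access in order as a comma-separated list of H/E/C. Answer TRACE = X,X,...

TRACE = H,C,H,E,C,C,H,H,C,H,C,C,H,H

0: bank 4 row 1 — prev 1 → HIT
1: bank 2 row 0 — prev 2 → CONFLICT
2: bank 2 row 0 — prev 0 → HIT
3: bank 1 row 2 — prev None → EMPTY
4: bank 4 row 0 — prev 1 → CONFLICT
5: bank 4 row 2 — prev 0 → CONFLICT
6: bank 4 row 2 — prev 2 → HIT
7: bank 1 row 2 — prev 2 → HIT
8: bank 4 row 0 — prev 2 → CONFLICT
9: bank 3 row 0 — prev 0 → HIT
10: bank 2 row 2 — prev 0 → CONFLICT
11: bank 3 row 3 — prev 0 → CONFLICT
12: bank 3 row 3 — prev 3 → HIT
13: bank 3 row 3 — prev 3 → HIT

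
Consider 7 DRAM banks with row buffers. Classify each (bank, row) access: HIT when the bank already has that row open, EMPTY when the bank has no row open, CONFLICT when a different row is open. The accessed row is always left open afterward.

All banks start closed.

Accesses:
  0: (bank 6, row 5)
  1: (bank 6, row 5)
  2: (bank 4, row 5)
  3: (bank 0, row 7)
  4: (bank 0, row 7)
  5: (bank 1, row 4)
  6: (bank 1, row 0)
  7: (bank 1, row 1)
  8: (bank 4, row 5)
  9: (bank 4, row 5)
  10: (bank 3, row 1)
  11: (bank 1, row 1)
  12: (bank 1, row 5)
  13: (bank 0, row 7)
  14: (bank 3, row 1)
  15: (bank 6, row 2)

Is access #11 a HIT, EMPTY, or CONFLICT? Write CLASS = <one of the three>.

#0 (6,5) E
#1 (6,5) H  (was 5)
#2 (4,5) E
#3 (0,7) E
#4 (0,7) H  (was 7)
#5 (1,4) E
#6 (1,0) C  (was 4)
#7 (1,1) C  (was 0)
#8 (4,5) H  (was 5)
#9 (4,5) H  (was 5)
#10 (3,1) E
#11 (1,1) H  (was 1)
#12 (1,5) C  (was 1)
#13 (0,7) H  (was 7)
#14 (3,1) H  (was 1)
#15 (6,2) C  (was 5)

CLASS = HIT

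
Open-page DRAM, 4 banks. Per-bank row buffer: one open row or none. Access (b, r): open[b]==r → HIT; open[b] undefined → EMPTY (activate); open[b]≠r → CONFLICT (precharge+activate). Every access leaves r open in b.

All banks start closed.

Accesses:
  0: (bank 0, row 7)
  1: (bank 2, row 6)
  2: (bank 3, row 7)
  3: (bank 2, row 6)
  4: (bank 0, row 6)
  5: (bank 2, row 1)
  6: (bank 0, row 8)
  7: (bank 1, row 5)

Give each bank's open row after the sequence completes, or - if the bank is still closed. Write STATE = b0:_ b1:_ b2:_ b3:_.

  [0] b0 r7: no row ⇒ E
  [1] b2 r6: no row ⇒ E
  [2] b3 r7: no row ⇒ E
  [3] b2 r6: had r6 ⇒ H
  [4] b0 r6: had r7 ⇒ C
  [5] b2 r1: had r6 ⇒ C
  [6] b0 r8: had r6 ⇒ C
  [7] b1 r5: no row ⇒ E

STATE = b0:8 b1:5 b2:1 b3:7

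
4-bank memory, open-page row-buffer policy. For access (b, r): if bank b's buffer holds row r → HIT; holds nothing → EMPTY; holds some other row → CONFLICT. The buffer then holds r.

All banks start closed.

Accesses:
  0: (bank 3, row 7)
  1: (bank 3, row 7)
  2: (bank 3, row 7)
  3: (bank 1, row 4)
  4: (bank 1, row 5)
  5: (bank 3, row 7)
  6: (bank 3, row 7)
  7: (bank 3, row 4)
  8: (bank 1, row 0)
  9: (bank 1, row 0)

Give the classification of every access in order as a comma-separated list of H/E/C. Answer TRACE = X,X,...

0: bank 3 row 7 — prev None → EMPTY
1: bank 3 row 7 — prev 7 → HIT
2: bank 3 row 7 — prev 7 → HIT
3: bank 1 row 4 — prev None → EMPTY
4: bank 1 row 5 — prev 4 → CONFLICT
5: bank 3 row 7 — prev 7 → HIT
6: bank 3 row 7 — prev 7 → HIT
7: bank 3 row 4 — prev 7 → CONFLICT
8: bank 1 row 0 — prev 5 → CONFLICT
9: bank 1 row 0 — prev 0 → HIT

TRACE = E,H,H,E,C,H,H,C,C,H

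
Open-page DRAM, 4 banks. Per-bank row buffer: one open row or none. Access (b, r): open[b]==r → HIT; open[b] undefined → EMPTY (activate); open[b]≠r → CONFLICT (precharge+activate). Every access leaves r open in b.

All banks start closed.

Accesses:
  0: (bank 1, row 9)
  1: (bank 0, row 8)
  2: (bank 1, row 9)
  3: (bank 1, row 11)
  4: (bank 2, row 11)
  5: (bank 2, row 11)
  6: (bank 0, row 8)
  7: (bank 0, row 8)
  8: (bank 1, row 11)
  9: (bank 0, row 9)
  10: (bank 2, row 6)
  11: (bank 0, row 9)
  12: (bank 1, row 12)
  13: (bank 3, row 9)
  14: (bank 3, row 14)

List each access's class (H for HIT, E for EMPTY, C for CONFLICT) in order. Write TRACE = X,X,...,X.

#0 (1,9) E
#1 (0,8) E
#2 (1,9) H  (was 9)
#3 (1,11) C  (was 9)
#4 (2,11) E
#5 (2,11) H  (was 11)
#6 (0,8) H  (was 8)
#7 (0,8) H  (was 8)
#8 (1,11) H  (was 11)
#9 (0,9) C  (was 8)
#10 (2,6) C  (was 11)
#11 (0,9) H  (was 9)
#12 (1,12) C  (was 11)
#13 (3,9) E
#14 (3,14) C  (was 9)

TRACE = E,E,H,C,E,H,H,H,H,C,C,H,C,E,C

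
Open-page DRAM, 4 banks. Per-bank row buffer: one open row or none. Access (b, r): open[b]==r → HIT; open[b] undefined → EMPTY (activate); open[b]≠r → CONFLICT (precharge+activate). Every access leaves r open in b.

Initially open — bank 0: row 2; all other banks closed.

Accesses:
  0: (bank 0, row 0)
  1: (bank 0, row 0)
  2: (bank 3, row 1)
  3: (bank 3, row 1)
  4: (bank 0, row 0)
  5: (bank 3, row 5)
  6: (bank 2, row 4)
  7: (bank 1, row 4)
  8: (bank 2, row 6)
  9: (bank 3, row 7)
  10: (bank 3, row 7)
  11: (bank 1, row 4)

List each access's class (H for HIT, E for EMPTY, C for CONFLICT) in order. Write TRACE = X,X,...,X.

TRACE = C,H,E,H,H,C,E,E,C,C,H,H

0: bank 0 row 0 — prev 2 → CONFLICT
1: bank 0 row 0 — prev 0 → HIT
2: bank 3 row 1 — prev None → EMPTY
3: bank 3 row 1 — prev 1 → HIT
4: bank 0 row 0 — prev 0 → HIT
5: bank 3 row 5 — prev 1 → CONFLICT
6: bank 2 row 4 — prev None → EMPTY
7: bank 1 row 4 — prev None → EMPTY
8: bank 2 row 6 — prev 4 → CONFLICT
9: bank 3 row 7 — prev 5 → CONFLICT
10: bank 3 row 7 — prev 7 → HIT
11: bank 1 row 4 — prev 4 → HIT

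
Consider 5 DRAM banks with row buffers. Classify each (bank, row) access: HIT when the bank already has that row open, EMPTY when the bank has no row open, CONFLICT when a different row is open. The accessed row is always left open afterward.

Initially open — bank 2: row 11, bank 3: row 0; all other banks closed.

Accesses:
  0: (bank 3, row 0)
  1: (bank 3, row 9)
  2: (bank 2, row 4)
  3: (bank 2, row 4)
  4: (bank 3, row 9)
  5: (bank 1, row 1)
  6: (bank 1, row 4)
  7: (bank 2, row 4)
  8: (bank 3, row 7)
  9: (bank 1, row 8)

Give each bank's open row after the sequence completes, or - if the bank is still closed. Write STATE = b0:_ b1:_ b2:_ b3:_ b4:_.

STATE = b0:- b1:8 b2:4 b3:7 b4:-

0: bank 3 row 0 — prev 0 → HIT
1: bank 3 row 9 — prev 0 → CONFLICT
2: bank 2 row 4 — prev 11 → CONFLICT
3: bank 2 row 4 — prev 4 → HIT
4: bank 3 row 9 — prev 9 → HIT
5: bank 1 row 1 — prev None → EMPTY
6: bank 1 row 4 — prev 1 → CONFLICT
7: bank 2 row 4 — prev 4 → HIT
8: bank 3 row 7 — prev 9 → CONFLICT
9: bank 1 row 8 — prev 4 → CONFLICT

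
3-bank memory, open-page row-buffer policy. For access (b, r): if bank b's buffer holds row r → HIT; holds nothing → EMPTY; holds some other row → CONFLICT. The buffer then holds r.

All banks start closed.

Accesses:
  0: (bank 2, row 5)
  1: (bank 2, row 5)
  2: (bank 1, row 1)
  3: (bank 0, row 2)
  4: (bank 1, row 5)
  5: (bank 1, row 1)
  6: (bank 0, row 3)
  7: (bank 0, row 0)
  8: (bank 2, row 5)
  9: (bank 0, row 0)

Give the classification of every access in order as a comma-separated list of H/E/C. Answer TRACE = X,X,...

TRACE = E,H,E,E,C,C,C,C,H,H

0: bank 2 row 5 — prev None → EMPTY
1: bank 2 row 5 — prev 5 → HIT
2: bank 1 row 1 — prev None → EMPTY
3: bank 0 row 2 — prev None → EMPTY
4: bank 1 row 5 — prev 1 → CONFLICT
5: bank 1 row 1 — prev 5 → CONFLICT
6: bank 0 row 3 — prev 2 → CONFLICT
7: bank 0 row 0 — prev 3 → CONFLICT
8: bank 2 row 5 — prev 5 → HIT
9: bank 0 row 0 — prev 0 → HIT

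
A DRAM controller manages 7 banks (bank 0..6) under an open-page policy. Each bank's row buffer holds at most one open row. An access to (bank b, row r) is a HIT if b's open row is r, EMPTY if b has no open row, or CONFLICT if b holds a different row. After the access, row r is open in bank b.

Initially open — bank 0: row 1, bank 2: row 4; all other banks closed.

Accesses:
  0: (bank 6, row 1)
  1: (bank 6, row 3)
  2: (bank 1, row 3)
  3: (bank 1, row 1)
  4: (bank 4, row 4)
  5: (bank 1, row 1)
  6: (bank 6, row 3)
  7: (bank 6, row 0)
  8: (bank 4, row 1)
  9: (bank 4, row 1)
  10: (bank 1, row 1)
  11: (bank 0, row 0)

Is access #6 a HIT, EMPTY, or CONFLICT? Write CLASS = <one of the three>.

CLASS = HIT

step 0: bank6 None->1 [EMPTY]
step 1: bank6 1->3 [CONFLICT]
step 2: bank1 None->3 [EMPTY]
step 3: bank1 3->1 [CONFLICT]
step 4: bank4 None->4 [EMPTY]
step 5: bank1 1->1 [HIT]
step 6: bank6 3->3 [HIT]
step 7: bank6 3->0 [CONFLICT]
step 8: bank4 4->1 [CONFLICT]
step 9: bank4 1->1 [HIT]
step 10: bank1 1->1 [HIT]
step 11: bank0 1->0 [CONFLICT]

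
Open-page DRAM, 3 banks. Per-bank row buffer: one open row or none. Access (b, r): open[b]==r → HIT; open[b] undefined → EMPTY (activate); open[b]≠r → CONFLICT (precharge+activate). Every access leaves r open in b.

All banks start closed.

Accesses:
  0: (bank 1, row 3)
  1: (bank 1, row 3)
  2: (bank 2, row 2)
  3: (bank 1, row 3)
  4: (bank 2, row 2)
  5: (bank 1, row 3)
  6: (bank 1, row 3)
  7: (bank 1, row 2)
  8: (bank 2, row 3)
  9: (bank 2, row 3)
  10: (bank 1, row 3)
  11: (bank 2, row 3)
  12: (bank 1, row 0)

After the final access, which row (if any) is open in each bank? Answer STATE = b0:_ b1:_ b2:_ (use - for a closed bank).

STATE = b0:- b1:0 b2:3

  [0] b1 r3: no row ⇒ E
  [1] b1 r3: had r3 ⇒ H
  [2] b2 r2: no row ⇒ E
  [3] b1 r3: had r3 ⇒ H
  [4] b2 r2: had r2 ⇒ H
  [5] b1 r3: had r3 ⇒ H
  [6] b1 r3: had r3 ⇒ H
  [7] b1 r2: had r3 ⇒ C
  [8] b2 r3: had r2 ⇒ C
  [9] b2 r3: had r3 ⇒ H
  [10] b1 r3: had r2 ⇒ C
  [11] b2 r3: had r3 ⇒ H
  [12] b1 r0: had r3 ⇒ C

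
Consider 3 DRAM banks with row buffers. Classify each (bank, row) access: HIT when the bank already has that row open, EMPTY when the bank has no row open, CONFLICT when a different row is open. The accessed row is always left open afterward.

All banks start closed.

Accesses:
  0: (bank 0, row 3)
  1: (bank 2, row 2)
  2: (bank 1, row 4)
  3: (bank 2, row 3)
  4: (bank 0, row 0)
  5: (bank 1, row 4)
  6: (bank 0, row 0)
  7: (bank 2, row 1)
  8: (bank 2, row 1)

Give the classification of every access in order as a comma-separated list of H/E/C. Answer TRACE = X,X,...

  [0] b0 r3: no row ⇒ E
  [1] b2 r2: no row ⇒ E
  [2] b1 r4: no row ⇒ E
  [3] b2 r3: had r2 ⇒ C
  [4] b0 r0: had r3 ⇒ C
  [5] b1 r4: had r4 ⇒ H
  [6] b0 r0: had r0 ⇒ H
  [7] b2 r1: had r3 ⇒ C
  [8] b2 r1: had r1 ⇒ H

TRACE = E,E,E,C,C,H,H,C,H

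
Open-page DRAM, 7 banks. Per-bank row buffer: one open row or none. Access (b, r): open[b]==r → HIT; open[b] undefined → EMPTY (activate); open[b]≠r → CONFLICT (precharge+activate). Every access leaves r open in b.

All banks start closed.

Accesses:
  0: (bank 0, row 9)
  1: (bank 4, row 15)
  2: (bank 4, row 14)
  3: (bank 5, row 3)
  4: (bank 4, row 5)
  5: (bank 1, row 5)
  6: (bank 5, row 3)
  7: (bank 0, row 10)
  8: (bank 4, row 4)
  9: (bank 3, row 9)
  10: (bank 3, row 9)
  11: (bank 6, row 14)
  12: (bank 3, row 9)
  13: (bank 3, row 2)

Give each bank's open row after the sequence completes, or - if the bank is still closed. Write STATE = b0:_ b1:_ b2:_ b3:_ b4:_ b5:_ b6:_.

STATE = b0:10 b1:5 b2:- b3:2 b4:4 b5:3 b6:14

0: bank 0 row 9 — prev None → EMPTY
1: bank 4 row 15 — prev None → EMPTY
2: bank 4 row 14 — prev 15 → CONFLICT
3: bank 5 row 3 — prev None → EMPTY
4: bank 4 row 5 — prev 14 → CONFLICT
5: bank 1 row 5 — prev None → EMPTY
6: bank 5 row 3 — prev 3 → HIT
7: bank 0 row 10 — prev 9 → CONFLICT
8: bank 4 row 4 — prev 5 → CONFLICT
9: bank 3 row 9 — prev None → EMPTY
10: bank 3 row 9 — prev 9 → HIT
11: bank 6 row 14 — prev None → EMPTY
12: bank 3 row 9 — prev 9 → HIT
13: bank 3 row 2 — prev 9 → CONFLICT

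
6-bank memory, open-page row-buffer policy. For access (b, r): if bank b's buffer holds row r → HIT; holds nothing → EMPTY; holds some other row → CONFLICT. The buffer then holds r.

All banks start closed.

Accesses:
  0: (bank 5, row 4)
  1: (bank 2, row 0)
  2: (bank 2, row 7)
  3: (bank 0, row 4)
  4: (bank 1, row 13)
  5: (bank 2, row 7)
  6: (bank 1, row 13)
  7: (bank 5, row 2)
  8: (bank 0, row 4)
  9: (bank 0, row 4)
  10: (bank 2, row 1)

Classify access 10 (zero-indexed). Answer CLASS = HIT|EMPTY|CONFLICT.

CLASS = CONFLICT

#0 (5,4) E
#1 (2,0) E
#2 (2,7) C  (was 0)
#3 (0,4) E
#4 (1,13) E
#5 (2,7) H  (was 7)
#6 (1,13) H  (was 13)
#7 (5,2) C  (was 4)
#8 (0,4) H  (was 4)
#9 (0,4) H  (was 4)
#10 (2,1) C  (was 7)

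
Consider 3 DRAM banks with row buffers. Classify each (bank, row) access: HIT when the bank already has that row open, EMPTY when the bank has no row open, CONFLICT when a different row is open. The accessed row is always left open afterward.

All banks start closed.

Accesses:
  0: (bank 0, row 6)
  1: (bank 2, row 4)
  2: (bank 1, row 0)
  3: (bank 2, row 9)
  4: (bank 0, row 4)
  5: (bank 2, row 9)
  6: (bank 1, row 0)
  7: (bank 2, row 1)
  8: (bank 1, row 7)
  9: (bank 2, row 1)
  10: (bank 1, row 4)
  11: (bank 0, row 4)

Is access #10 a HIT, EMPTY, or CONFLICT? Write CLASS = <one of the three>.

CLASS = CONFLICT

0: bank 0 row 6 — prev None → EMPTY
1: bank 2 row 4 — prev None → EMPTY
2: bank 1 row 0 — prev None → EMPTY
3: bank 2 row 9 — prev 4 → CONFLICT
4: bank 0 row 4 — prev 6 → CONFLICT
5: bank 2 row 9 — prev 9 → HIT
6: bank 1 row 0 — prev 0 → HIT
7: bank 2 row 1 — prev 9 → CONFLICT
8: bank 1 row 7 — prev 0 → CONFLICT
9: bank 2 row 1 — prev 1 → HIT
10: bank 1 row 4 — prev 7 → CONFLICT
11: bank 0 row 4 — prev 4 → HIT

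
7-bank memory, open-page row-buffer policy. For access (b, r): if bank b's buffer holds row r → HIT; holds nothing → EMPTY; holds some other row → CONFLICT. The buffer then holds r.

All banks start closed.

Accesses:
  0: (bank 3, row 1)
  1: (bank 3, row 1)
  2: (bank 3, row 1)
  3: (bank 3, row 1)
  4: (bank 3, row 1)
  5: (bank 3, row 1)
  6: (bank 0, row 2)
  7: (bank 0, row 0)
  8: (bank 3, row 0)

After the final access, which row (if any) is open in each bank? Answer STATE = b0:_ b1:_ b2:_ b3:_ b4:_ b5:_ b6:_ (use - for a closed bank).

STATE = b0:0 b1:- b2:- b3:0 b4:- b5:- b6:-

step 0: bank3 None->1 [EMPTY]
step 1: bank3 1->1 [HIT]
step 2: bank3 1->1 [HIT]
step 3: bank3 1->1 [HIT]
step 4: bank3 1->1 [HIT]
step 5: bank3 1->1 [HIT]
step 6: bank0 None->2 [EMPTY]
step 7: bank0 2->0 [CONFLICT]
step 8: bank3 1->0 [CONFLICT]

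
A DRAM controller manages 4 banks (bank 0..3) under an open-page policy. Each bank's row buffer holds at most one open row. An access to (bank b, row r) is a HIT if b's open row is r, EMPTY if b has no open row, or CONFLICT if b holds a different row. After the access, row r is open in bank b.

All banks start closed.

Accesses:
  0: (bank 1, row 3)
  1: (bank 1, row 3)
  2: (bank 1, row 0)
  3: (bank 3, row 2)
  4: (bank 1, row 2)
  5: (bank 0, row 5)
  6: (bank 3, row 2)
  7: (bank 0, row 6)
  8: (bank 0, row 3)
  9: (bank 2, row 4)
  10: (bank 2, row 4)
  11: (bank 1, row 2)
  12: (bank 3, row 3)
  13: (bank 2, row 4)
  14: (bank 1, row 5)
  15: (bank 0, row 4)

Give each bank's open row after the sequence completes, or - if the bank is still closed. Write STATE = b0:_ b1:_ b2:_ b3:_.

STATE = b0:4 b1:5 b2:4 b3:3

0: bank 1 row 3 — prev None → EMPTY
1: bank 1 row 3 — prev 3 → HIT
2: bank 1 row 0 — prev 3 → CONFLICT
3: bank 3 row 2 — prev None → EMPTY
4: bank 1 row 2 — prev 0 → CONFLICT
5: bank 0 row 5 — prev None → EMPTY
6: bank 3 row 2 — prev 2 → HIT
7: bank 0 row 6 — prev 5 → CONFLICT
8: bank 0 row 3 — prev 6 → CONFLICT
9: bank 2 row 4 — prev None → EMPTY
10: bank 2 row 4 — prev 4 → HIT
11: bank 1 row 2 — prev 2 → HIT
12: bank 3 row 3 — prev 2 → CONFLICT
13: bank 2 row 4 — prev 4 → HIT
14: bank 1 row 5 — prev 2 → CONFLICT
15: bank 0 row 4 — prev 3 → CONFLICT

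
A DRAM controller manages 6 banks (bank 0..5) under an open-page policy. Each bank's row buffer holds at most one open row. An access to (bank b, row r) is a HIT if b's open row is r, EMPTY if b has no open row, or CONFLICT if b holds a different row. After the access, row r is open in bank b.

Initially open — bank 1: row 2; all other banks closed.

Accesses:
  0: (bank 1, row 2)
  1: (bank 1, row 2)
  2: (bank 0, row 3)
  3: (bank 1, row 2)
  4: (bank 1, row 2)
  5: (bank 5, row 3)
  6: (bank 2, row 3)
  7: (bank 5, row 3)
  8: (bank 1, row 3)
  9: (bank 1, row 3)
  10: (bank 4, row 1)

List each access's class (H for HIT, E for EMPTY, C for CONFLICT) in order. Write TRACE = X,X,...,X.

0: bank 1 row 2 — prev 2 → HIT
1: bank 1 row 2 — prev 2 → HIT
2: bank 0 row 3 — prev None → EMPTY
3: bank 1 row 2 — prev 2 → HIT
4: bank 1 row 2 — prev 2 → HIT
5: bank 5 row 3 — prev None → EMPTY
6: bank 2 row 3 — prev None → EMPTY
7: bank 5 row 3 — prev 3 → HIT
8: bank 1 row 3 — prev 2 → CONFLICT
9: bank 1 row 3 — prev 3 → HIT
10: bank 4 row 1 — prev None → EMPTY

TRACE = H,H,E,H,H,E,E,H,C,H,E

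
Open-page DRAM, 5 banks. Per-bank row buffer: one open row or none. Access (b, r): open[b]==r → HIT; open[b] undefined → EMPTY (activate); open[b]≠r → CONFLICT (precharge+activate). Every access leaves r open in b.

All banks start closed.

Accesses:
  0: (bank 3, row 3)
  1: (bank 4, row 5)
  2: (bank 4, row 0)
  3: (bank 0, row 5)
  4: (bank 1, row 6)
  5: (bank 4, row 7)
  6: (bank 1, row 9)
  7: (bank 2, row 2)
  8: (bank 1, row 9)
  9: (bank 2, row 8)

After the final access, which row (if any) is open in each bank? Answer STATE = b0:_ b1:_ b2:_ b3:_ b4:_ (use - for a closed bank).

STATE = b0:5 b1:9 b2:8 b3:3 b4:7

#0 (3,3) E
#1 (4,5) E
#2 (4,0) C  (was 5)
#3 (0,5) E
#4 (1,6) E
#5 (4,7) C  (was 0)
#6 (1,9) C  (was 6)
#7 (2,2) E
#8 (1,9) H  (was 9)
#9 (2,8) C  (was 2)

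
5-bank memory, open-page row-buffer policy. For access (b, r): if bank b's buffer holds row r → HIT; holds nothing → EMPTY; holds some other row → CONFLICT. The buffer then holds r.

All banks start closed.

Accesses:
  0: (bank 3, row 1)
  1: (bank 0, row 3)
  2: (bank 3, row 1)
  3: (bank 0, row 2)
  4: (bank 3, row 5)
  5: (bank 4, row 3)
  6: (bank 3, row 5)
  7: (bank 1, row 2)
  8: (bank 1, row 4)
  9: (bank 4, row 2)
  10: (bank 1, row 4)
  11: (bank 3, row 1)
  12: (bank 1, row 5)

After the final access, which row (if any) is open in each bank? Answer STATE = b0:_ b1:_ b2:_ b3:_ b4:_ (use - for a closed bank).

STATE = b0:2 b1:5 b2:- b3:1 b4:2

0: bank 3 row 1 — prev None → EMPTY
1: bank 0 row 3 — prev None → EMPTY
2: bank 3 row 1 — prev 1 → HIT
3: bank 0 row 2 — prev 3 → CONFLICT
4: bank 3 row 5 — prev 1 → CONFLICT
5: bank 4 row 3 — prev None → EMPTY
6: bank 3 row 5 — prev 5 → HIT
7: bank 1 row 2 — prev None → EMPTY
8: bank 1 row 4 — prev 2 → CONFLICT
9: bank 4 row 2 — prev 3 → CONFLICT
10: bank 1 row 4 — prev 4 → HIT
11: bank 3 row 1 — prev 5 → CONFLICT
12: bank 1 row 5 — prev 4 → CONFLICT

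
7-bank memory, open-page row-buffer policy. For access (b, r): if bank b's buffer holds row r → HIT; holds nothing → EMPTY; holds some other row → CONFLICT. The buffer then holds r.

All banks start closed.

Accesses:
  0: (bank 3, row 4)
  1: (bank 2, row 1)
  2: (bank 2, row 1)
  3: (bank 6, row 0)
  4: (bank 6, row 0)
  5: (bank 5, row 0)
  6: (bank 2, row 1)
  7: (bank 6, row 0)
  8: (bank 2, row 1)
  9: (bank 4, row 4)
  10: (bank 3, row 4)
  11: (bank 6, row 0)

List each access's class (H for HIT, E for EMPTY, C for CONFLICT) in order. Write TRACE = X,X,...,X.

  [0] b3 r4: no row ⇒ E
  [1] b2 r1: no row ⇒ E
  [2] b2 r1: had r1 ⇒ H
  [3] b6 r0: no row ⇒ E
  [4] b6 r0: had r0 ⇒ H
  [5] b5 r0: no row ⇒ E
  [6] b2 r1: had r1 ⇒ H
  [7] b6 r0: had r0 ⇒ H
  [8] b2 r1: had r1 ⇒ H
  [9] b4 r4: no row ⇒ E
  [10] b3 r4: had r4 ⇒ H
  [11] b6 r0: had r0 ⇒ H

TRACE = E,E,H,E,H,E,H,H,H,E,H,H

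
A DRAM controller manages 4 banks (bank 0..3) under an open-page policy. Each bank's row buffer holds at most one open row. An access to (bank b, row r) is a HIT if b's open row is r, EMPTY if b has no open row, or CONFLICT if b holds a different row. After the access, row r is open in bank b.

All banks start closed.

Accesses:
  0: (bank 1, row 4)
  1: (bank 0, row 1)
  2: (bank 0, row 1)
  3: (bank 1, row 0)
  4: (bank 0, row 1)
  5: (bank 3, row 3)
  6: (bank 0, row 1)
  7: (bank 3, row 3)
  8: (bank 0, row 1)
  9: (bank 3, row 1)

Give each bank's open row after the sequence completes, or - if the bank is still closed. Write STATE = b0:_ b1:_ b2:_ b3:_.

  [0] b1 r4: no row ⇒ E
  [1] b0 r1: no row ⇒ E
  [2] b0 r1: had r1 ⇒ H
  [3] b1 r0: had r4 ⇒ C
  [4] b0 r1: had r1 ⇒ H
  [5] b3 r3: no row ⇒ E
  [6] b0 r1: had r1 ⇒ H
  [7] b3 r3: had r3 ⇒ H
  [8] b0 r1: had r1 ⇒ H
  [9] b3 r1: had r3 ⇒ C

STATE = b0:1 b1:0 b2:- b3:1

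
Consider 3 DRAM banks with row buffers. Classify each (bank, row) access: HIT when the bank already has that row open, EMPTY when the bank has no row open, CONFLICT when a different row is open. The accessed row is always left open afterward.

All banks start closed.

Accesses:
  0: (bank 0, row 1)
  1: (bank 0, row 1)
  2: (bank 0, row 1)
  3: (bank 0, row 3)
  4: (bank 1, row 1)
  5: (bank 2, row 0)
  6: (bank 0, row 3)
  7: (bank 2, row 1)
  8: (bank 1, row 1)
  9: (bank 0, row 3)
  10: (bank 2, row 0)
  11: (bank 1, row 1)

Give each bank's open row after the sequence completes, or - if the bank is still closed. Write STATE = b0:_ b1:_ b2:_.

STATE = b0:3 b1:1 b2:0

#0 (0,1) E
#1 (0,1) H  (was 1)
#2 (0,1) H  (was 1)
#3 (0,3) C  (was 1)
#4 (1,1) E
#5 (2,0) E
#6 (0,3) H  (was 3)
#7 (2,1) C  (was 0)
#8 (1,1) H  (was 1)
#9 (0,3) H  (was 3)
#10 (2,0) C  (was 1)
#11 (1,1) H  (was 1)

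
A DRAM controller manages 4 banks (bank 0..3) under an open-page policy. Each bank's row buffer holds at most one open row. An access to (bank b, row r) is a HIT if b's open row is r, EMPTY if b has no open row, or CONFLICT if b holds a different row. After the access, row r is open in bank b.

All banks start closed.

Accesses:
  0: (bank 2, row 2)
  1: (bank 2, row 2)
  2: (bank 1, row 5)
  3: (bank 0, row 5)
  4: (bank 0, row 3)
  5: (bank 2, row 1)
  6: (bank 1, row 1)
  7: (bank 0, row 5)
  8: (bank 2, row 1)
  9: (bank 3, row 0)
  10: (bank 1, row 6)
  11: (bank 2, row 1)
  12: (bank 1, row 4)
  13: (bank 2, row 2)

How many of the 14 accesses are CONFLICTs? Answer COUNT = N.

COUNT = 7

0: bank 2 row 2 — prev None → EMPTY
1: bank 2 row 2 — prev 2 → HIT
2: bank 1 row 5 — prev None → EMPTY
3: bank 0 row 5 — prev None → EMPTY
4: bank 0 row 3 — prev 5 → CONFLICT
5: bank 2 row 1 — prev 2 → CONFLICT
6: bank 1 row 1 — prev 5 → CONFLICT
7: bank 0 row 5 — prev 3 → CONFLICT
8: bank 2 row 1 — prev 1 → HIT
9: bank 3 row 0 — prev None → EMPTY
10: bank 1 row 6 — prev 1 → CONFLICT
11: bank 2 row 1 — prev 1 → HIT
12: bank 1 row 4 — prev 6 → CONFLICT
13: bank 2 row 2 — prev 1 → CONFLICT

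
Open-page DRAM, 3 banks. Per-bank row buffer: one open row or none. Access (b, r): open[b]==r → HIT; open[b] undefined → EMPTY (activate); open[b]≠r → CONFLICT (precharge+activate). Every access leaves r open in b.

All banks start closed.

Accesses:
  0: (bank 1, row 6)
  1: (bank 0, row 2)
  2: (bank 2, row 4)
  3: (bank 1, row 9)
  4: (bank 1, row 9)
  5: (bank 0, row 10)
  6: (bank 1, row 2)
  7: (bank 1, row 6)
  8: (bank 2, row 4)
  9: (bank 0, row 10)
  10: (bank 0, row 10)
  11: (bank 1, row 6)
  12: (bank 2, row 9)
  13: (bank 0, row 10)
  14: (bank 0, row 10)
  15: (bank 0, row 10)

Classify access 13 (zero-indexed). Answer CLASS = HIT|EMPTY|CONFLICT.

  [0] b1 r6: no row ⇒ E
  [1] b0 r2: no row ⇒ E
  [2] b2 r4: no row ⇒ E
  [3] b1 r9: had r6 ⇒ C
  [4] b1 r9: had r9 ⇒ H
  [5] b0 r10: had r2 ⇒ C
  [6] b1 r2: had r9 ⇒ C
  [7] b1 r6: had r2 ⇒ C
  [8] b2 r4: had r4 ⇒ H
  [9] b0 r10: had r10 ⇒ H
  [10] b0 r10: had r10 ⇒ H
  [11] b1 r6: had r6 ⇒ H
  [12] b2 r9: had r4 ⇒ C
  [13] b0 r10: had r10 ⇒ H
  [14] b0 r10: had r10 ⇒ H
  [15] b0 r10: had r10 ⇒ H

CLASS = HIT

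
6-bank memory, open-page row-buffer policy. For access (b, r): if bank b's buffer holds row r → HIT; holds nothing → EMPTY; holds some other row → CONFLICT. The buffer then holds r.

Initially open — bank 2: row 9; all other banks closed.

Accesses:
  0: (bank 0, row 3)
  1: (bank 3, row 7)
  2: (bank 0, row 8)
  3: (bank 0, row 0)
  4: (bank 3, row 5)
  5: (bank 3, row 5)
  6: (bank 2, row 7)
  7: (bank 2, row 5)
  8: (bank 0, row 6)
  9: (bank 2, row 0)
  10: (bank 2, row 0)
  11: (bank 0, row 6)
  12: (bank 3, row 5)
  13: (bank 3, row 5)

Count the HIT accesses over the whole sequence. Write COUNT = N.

COUNT = 5

  [0] b0 r3: no row ⇒ E
  [1] b3 r7: no row ⇒ E
  [2] b0 r8: had r3 ⇒ C
  [3] b0 r0: had r8 ⇒ C
  [4] b3 r5: had r7 ⇒ C
  [5] b3 r5: had r5 ⇒ H
  [6] b2 r7: had r9 ⇒ C
  [7] b2 r5: had r7 ⇒ C
  [8] b0 r6: had r0 ⇒ C
  [9] b2 r0: had r5 ⇒ C
  [10] b2 r0: had r0 ⇒ H
  [11] b0 r6: had r6 ⇒ H
  [12] b3 r5: had r5 ⇒ H
  [13] b3 r5: had r5 ⇒ H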